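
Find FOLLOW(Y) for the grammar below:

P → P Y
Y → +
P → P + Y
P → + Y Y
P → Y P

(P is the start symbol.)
{ $, '+' }

To compute FOLLOW(Y), find every occurrence of Y on a right-hand side N → α Y β: add FIRST(β) \ {ε}, and if β is empty or nullable also add FOLLOW(N). Iterate to a fixed point.

In P → P Y: Y is at the end, add FOLLOW(P)
In P → P + Y: Y is at the end, add FOLLOW(P)
In P → + Y Y: Y is followed by Y, add FIRST(Y) \ {ε} = { '+' }
In P → + Y Y: Y is at the end, add FOLLOW(P)
In P → Y P: Y is followed by P, add FIRST(P) \ {ε} = { '+' }

The FOLLOW sets referred to above (computed the same way, to a fixed point):
  FOLLOW(P) = { $, '+' }

Taking the union: FOLLOW(Y) = { $, '+' }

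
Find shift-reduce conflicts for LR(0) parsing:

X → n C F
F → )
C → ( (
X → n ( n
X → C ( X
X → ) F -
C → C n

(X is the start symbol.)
No shift-reduce conflicts

A shift-reduce conflict occurs when an LR(0) state has both:
  - a complete (reduce) item [A → α .] (dot at the end), and
  - a shift item [B → β . c γ] (dot before a terminal).

Augment with X' → X and build the canonical LR(0) collection (I0 = CLOSURE({[X' → . X]}), then GOTO on every symbol after a dot until no new states appear). It has 17 states:
  I0: { [C → . ( (], [C → . C n], [X → . ) F -], [X → . C ( X], [X → . n ( n], [X → . n C F], [X' → . X] }  — shift
  I1: { [C → ( . (] }  — shift
  I2: { [F → . )], [X → ) . F -] }  — shift
  I3: { [C → C . n], [X → C . ( X] }  — shift
  I4: { [X' → X .] }  — accept
  I5: { [C → . ( (], [C → . C n], [X → n . ( n], [X → n . C F] }  — shift
  I6: { [C → ( . (], [X → n ( . n] }  — shift
  I7: { [C → C . n], [F → . )], [X → n C . F] }  — shift
  I8: { [F → ) .] }  — reduce
  I9: { [X → n C F .] }  — reduce
  I10: { [C → C n .] }  — reduce
  I11: { [C → ( ( .] }  — reduce
  I12: { [X → n ( n .] }  — reduce
  I13: { [C → . ( (], [C → . C n], [X → . ) F -], [X → . C ( X], [X → . n ( n], [X → . n C F], [X → C ( . X] }  — shift
  I14: { [X → C ( X .] }  — reduce
  I15: { [X → ) F . -] }  — shift
  I16: { [X → ) F - .] }  — reduce

No state contains both a complete item and a shift item.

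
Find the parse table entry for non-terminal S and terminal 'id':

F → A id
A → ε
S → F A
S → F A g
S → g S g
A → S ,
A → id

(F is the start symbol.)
To find M[S, 'id'], we find productions for S where 'id' is in the predict set (PREDICT(N → α) = (FIRST(α) \ {ε}) ∪ (FOLLOW(N) if α ⇒* ε)).

Relevant sets:
  FIRST(F) = { 'g', 'id' }

S → F A: PREDICT = { 'g', 'id' }
  'id' is in predict set, so this production goes in M[S, 'id']
S → F A g: PREDICT = { 'g', 'id' }
  'id' is in predict set, so this production goes in M[S, 'id']
S → g S g: PREDICT = { 'g' }

M[S, 'id'] = S → F A, S → F A g  (a multiply-defined cell — the grammar is not LL(1))

Answer: S → F A, S → F A g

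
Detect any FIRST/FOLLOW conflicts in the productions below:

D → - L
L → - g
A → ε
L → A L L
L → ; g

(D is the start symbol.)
No FIRST/FOLLOW conflicts.

A FIRST/FOLLOW conflict occurs when a non-terminal N has a nullable alternative N → β (β ⇒* ε) and another alternative N → α with FIRST(α) ∩ FOLLOW(N) ≠ ∅: on such a lookahead the parser cannot decide between expanding α and letting N vanish via β.

Nullable non-terminals: A.
A has a nullable alternative but only one production, so nothing to check.

D, L have no nullable alternative, so no FIRST/FOLLOW check is needed there.

No FIRST/FOLLOW conflicts found.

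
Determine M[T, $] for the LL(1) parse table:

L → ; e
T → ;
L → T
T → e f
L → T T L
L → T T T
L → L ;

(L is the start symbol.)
To find M[T, $], we find productions for T where $ is in the predict set (PREDICT(N → α) = (FIRST(α) \ {ε}) ∪ (FOLLOW(N) if α ⇒* ε)).

T → ;: PREDICT = { ';' }
T → e f: PREDICT = { 'e' }

M[T, $] is empty (no production applies)

Answer: Empty (error entry)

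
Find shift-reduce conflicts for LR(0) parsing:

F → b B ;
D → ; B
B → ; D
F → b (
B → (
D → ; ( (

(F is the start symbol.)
Augment with F' → F and build the canonical LR(0) collection (I0 = CLOSURE({[F' → . F]}), then GOTO on every symbol after a dot until no new states appear). It has 12 states:
  I0: { [F → . b (], [F → . b B ;], [F' → . F] }  — shift
  I1: { [F' → F .] }  — accept
  I2: { [B → . (], [B → . ; D], [F → b . (], [F → b . B ;] }  — shift
  I3: { [B → ( .], [F → b ( .] }  — 2 reduces
  I4: { [B → ; . D], [D → . ; ( (], [D → . ; B] }  — shift
  I5: { [F → b B . ;] }  — shift
  I6: { [F → b B ; .] }  — reduce
  I7: { [B → . (], [B → . ; D], [D → ; . ( (], [D → ; . B] }  — shift
  I8: { [B → ; D .] }  — reduce
  I9: { [B → ( .], [D → ; ( . (] }  — shift, reduce
  I10: { [D → ; B .] }  — reduce
  I11: { [D → ; ( ( .] }  — reduce

I9 contains reduce item [B → ( .] and shift item [D → ; ( . (] — shift-reduce conflict.

Answer: Yes — I9: [B → ( .] vs [D → ; ( . (]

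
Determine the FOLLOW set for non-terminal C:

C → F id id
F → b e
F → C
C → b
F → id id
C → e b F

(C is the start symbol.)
C is the start symbol, so $ ∈ FOLLOW(C).
In F → C: C is at the end, add FOLLOW(F)

The FOLLOW sets referred to above (computed the same way, to a fixed point):
  FOLLOW(F) = { $, 'id' }

Taking the union: FOLLOW(C) = { $, 'id' }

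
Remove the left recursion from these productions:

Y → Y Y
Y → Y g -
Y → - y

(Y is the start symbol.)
Y → - y Y'
Y' → Y Y'
Y' → g - Y'
Y' → ε

Y is directly left-recursive. The standard transformation for
  A → A α₁ | ... | A α_m | β₁ | ... | β_n
is
  A  → β₁ A' | ... | β_n A'
  A' → α₁ A' | ... | α_m A' | ε

Y → - y becomes Y → - y Y'
Y → Y Y becomes Y' → Y Y'
Y → Y g - becomes Y' → g - Y'
Add Y' → ε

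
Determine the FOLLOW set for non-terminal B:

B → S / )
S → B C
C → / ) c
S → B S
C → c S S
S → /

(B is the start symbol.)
To compute FOLLOW(B), find every occurrence of B on a right-hand side N → α B β: add FIRST(β) \ {ε}, and if β is empty or nullable also add FOLLOW(N). Iterate to a fixed point.

B is the start symbol, so $ ∈ FOLLOW(B).
In S → B C: B is followed by C, add FIRST(C) \ {ε} = { '/', 'c' }
In S → B S: B is followed by S, add FIRST(S) \ {ε} = { '/' }

Taking the union: FOLLOW(B) = { $, '/', 'c' }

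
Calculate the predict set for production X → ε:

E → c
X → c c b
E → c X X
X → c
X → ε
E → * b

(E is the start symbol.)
{ $, 'c' }

PREDICT(X → ε) = (FIRST(RHS) \ {ε}) ∪ (FOLLOW(X) if ε ∈ FIRST(RHS), i.e. RHS ⇒* ε)
The right-hand side is ε (FIRST(ε) = { ε }), so the predict set is FOLLOW(X) = { $, 'c' }
PREDICT(X → ε) = { $, 'c' }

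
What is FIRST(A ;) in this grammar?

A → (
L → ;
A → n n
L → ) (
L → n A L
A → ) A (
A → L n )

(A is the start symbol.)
{ '(', ')', ';', 'n' }

FIRST sets of the non-terminals involved (from the grammar, by fixed-point iteration):
  FIRST(A) = { '(', ')', ';', 'n' }

To compute FIRST(A ;), process the symbols left to right:
Symbol A is a non-terminal. Add FIRST(A) \ {ε} = { '(', ')', ';', 'n' }
A is not nullable (ε ∉ FIRST(A)), so stop here.
FIRST(A ;) = { '(', ')', ';', 'n' }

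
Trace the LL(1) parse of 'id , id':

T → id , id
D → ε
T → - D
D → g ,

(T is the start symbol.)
LL(1) parsing maintains a stack (initially the start symbol over $) and the input. At each step: if the stack top is a terminal, match it against the current input token; if it is a non-terminal N, replace it with the RHS of M[N, lookahead] (the unique production whose predict set contains the lookahead).

Stack is shown with the top on the left.

Stack      Input      Action
----------------------------
T $        id , id $  output T → id , id
id , id $  id , id $  match 'id'
, id $     , id $     match ','
id $       id $       match 'id'
$          $          accept

The string is accepted.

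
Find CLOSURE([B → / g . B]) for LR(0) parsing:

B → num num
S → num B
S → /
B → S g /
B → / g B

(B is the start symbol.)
{ [B → . / g B], [B → . S g /], [B → . num num], [B → / g . B], [S → . /], [S → . num B] }

To compute CLOSURE, for each item [A → α.Bβ] where B is a non-terminal, add [B → .γ] for all productions B → γ; repeat for the newly added items until nothing changes.

Start with: [B → / g . B]
  [B → / g . B] has the dot before B: add [B → . num num], [B → . S g /], [B → . / g B]
  [B → . S g /] has the dot before S: add [S → . num B], [S → . /]
No further items can be added.

CLOSURE = { [B → . / g B], [B → . S g /], [B → . num num], [B → / g . B], [S → . /], [S → . num B] }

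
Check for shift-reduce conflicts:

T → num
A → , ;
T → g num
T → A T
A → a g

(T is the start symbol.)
No shift-reduce conflicts

A shift-reduce conflict occurs when an LR(0) state has both:
  - a complete (reduce) item [A → α .] (dot at the end), and
  - a shift item [B → β . c γ] (dot before a terminal).

Augment with T' → T and build the canonical LR(0) collection (I0 = CLOSURE({[T' → . T]}), then GOTO on every symbol after a dot until no new states appear). It has 11 states:
  I0: { [A → . , ;], [A → . a g], [T → . A T], [T → . g num], [T → . num], [T' → . T] }  — shift
  I1: { [A → , . ;] }  — shift
  I2: { [A → . , ;], [A → . a g], [T → . A T], [T → . g num], [T → . num], [T → A . T] }  — shift
  I3: { [T' → T .] }  — accept
  I4: { [A → a . g] }  — shift
  I5: { [T → g . num] }  — shift
  I6: { [T → num .] }  — reduce
  I7: { [T → g num .] }  — reduce
  I8: { [A → a g .] }  — reduce
  I9: { [T → A T .] }  — reduce
  I10: { [A → , ; .] }  — reduce

No state contains both a complete item and a shift item.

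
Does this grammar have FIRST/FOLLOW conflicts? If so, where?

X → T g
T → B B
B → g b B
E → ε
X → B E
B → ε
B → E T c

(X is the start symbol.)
Nullable non-terminals: B, E, T, X.
FIRST sets used below: FIRST(E) = { ε }, FIRST(T) = { 'c', 'g', ε }, FIRST(B) = { 'c', 'g', ε }

B: nullable alternative(s) B → ε; FOLLOW(B) = { $, 'c', 'g' }
  B → g b B: FIRST \ {ε} = { 'g' } — overlaps FOLLOW(B) on { 'g' }: CONFLICT
  B → ε: FIRST \ {ε} = { } — this is the only nullable alternative, skip
  B → E T c: FIRST \ {ε} = { 'c', 'g' } — overlaps FOLLOW(B) on { 'c', 'g' }: CONFLICT
E has a nullable alternative but only one production, so nothing to check.
T has a nullable alternative but only one production, so nothing to check.

X: nullable alternative(s) X → B E; FOLLOW(X) = { $ }
  X → T g: FIRST \ {ε} = { 'c', 'g' } — disjoint from FOLLOW(X)
  X → B E: FIRST \ {ε} = { 'c', 'g' } — this is the only nullable alternative, skip

So the grammar has 2 FIRST/FOLLOW conflicts (marked CONFLICT above).

Answer: Yes. B → g b B with FOLLOW(B) on { 'g' }; B → E T c with FOLLOW(B) on { 'c', 'g' }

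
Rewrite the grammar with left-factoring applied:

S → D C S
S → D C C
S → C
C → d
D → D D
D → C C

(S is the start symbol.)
Left-factoring transforms A → αβ₁ | αβ₂ into A → αA' and A' → β₁ | β₂
(α is the longest common prefix among the alternatives). Repeat until
no nonterminal has two alternatives with a common prefix.

Round 1: S has alternatives sharing prefix 'D C'. Introduce S': S → D C S'
  Add: S' → S
  Add: S' → C

No remaining common prefixes — done.

Resulting grammar:
S → D C S'
S' → S
S' → C
S → C
C → d
D → D D
D → C C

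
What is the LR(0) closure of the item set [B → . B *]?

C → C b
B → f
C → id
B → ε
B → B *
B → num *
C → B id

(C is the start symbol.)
Start with: [B → . B *]
  [B → . B *] has the dot before B: add [B → . f], [B → .], [B → . num *]
No further items can be added.

CLOSURE = { [B → . B *], [B → . f], [B → . num *], [B → .] }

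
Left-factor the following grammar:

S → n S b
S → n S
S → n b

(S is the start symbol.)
S → n S'
S' → S S''
S'' → b
S'' → ε
S' → b

Left-factoring transforms A → αβ₁ | αβ₂ into A → αA' and A' → β₁ | β₂
(α is the longest common prefix among the alternatives). Repeat until
no nonterminal has two alternatives with a common prefix.

Round 1: S has alternatives sharing prefix 'n'. Introduce S': S → n S'
  Add: S' → S b
  Add: S' → S
  Add: S' → b

Round 2: S' has alternatives sharing prefix 'S'. Introduce S'': S' → S S''
  Add: S'' → b
  Add: S'' → ε

No remaining common prefixes — done.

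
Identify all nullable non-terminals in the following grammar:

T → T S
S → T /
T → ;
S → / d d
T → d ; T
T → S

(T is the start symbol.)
There are no ε-productions, so no non-terminal can derive ε.
No non-terminals are nullable.

Answer: None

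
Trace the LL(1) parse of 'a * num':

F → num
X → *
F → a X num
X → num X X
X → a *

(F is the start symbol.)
Stack is shown with the top on the left.

Stack      Input      Action
----------------------------
F $        a * num $  output F → a X num
a X num $  a * num $  match 'a'
X num $    * num $    output X → *
* num $    * num $    match '*'
num $      num $      match 'num'
$          $          accept

The string is accepted.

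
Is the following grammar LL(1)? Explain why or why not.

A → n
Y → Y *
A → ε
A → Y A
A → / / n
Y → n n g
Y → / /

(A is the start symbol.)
Relevant sets:
  FIRST(Y) = { '/', 'n' }
  FOLLOW(A) = { $ }

For A:
  PREDICT(A → n) = { 'n' }
  PREDICT(A → ε) = { $ }
  PREDICT(A → Y A) = { '/', 'n' }
  PREDICT(A → '/' '/' n) = { '/' }
For Y:
  PREDICT(Y → Y '*') = { '/', 'n' }
  PREDICT(Y → n n g) = { 'n' }
  PREDICT(Y → '/' '/') = { '/' }

Conflict found: Predict set conflict for A: { 'n' }
The grammar is NOT LL(1).

Answer: No. Predict set conflict for A: { 'n' }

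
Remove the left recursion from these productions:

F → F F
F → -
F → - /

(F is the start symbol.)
F is directly left-recursive. The standard transformation for
  A → A α₁ | ... | A α_m | β₁ | ... | β_n
is
  A  → β₁ A' | ... | β_n A'
  A' → α₁ A' | ... | α_m A' | ε

F → - becomes F → - F'
F → - / becomes F → - / F'
F → F F becomes F' → F F'
Add F' → ε

Resulting grammar:
F → - F'
F → - / F'
F' → F F'
F' → ε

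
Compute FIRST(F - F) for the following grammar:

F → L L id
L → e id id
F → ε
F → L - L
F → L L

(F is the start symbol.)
{ '-', 'e' }

FIRST sets of the non-terminals involved (from the grammar, by fixed-point iteration):
  FIRST(F) = { 'e', ε }

To compute FIRST(F - F), process the symbols left to right:
Symbol F is a non-terminal. Add FIRST(F) \ {ε} = { 'e' }
F is nullable (ε ∈ FIRST(F)), continue to the next symbol.
Symbol - is a terminal. Add '-' and stop.
FIRST(F - F) = { '-', 'e' }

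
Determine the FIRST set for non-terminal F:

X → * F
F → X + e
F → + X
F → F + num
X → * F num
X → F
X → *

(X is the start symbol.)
To compute FIRST(F), examine every production with F on the left-hand side, reading each right-hand side left to right until a non-nullable symbol is reached.

FIRST sets of the other non-terminals involved (by the same procedure, iterated to a fixed point):
  FIRST(X) = { '*', '+' }

From F → X + e:
  - X is a non-terminal: add FIRST(X) \ {ε} = { '*', '+' }
    X is not nullable, so stop
From F → + X:
  - '+' is a terminal: add '+' and stop
From F → F + num:
  - F is the symbol being defined: contributes nothing new
    F is not nullable, so stop

Collecting: FIRST(F) = { '*', '+' }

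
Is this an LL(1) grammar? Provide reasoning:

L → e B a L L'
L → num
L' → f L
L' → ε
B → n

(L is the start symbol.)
Relevant sets:
  FOLLOW(L') = { $, 'f' }

For L:
  PREDICT(L → e B a L L') = { 'e' }
  PREDICT(L → num) = { 'num' }
For L':
  PREDICT(L' → f L) = { 'f' }
  PREDICT(L' → ε) = { $, 'f' }
B has a single production, so nothing to check there.

Conflict found: Predict set conflict for L': { 'f' }
The grammar is NOT LL(1).

Answer: No. Predict set conflict for L': { 'f' }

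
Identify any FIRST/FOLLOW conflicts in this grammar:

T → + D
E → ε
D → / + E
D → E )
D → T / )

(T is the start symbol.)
No FIRST/FOLLOW conflicts.

A FIRST/FOLLOW conflict occurs when a non-terminal N has a nullable alternative N → β (β ⇒* ε) and another alternative N → α with FIRST(α) ∩ FOLLOW(N) ≠ ∅: on such a lookahead the parser cannot decide between expanding α and letting N vanish via β.

Nullable non-terminals: E.
E has a nullable alternative but only one production, so nothing to check.

D, T have no nullable alternative, so no FIRST/FOLLOW check is needed there.

No FIRST/FOLLOW conflicts found.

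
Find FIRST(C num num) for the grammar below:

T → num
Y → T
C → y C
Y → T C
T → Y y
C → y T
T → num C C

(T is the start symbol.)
{ 'y' }

FIRST sets of the non-terminals involved (from the grammar, by fixed-point iteration):
  FIRST(C) = { 'y' }

To compute FIRST(C num num), process the symbols left to right:
Symbol C is a non-terminal. Add FIRST(C) \ {ε} = { 'y' }
C is not nullable (ε ∉ FIRST(C)), so stop here.
FIRST(C num num) = { 'y' }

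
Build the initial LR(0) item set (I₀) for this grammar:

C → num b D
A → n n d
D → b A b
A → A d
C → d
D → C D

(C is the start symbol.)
First, augment the grammar with C' → C
I₀ = CLOSURE({ [C' → . C] }):
  [C' → . C] has the dot before C: add [C → . num b D], [C → . d]
No further items can be added.

I₀ = { [C → . d], [C → . num b D], [C' → . C] }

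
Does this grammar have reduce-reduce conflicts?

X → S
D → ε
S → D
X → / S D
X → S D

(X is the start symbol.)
A reduce-reduce conflict occurs when an LR(0) state has two complete items [A → α .] and [B → β .] — both call for a reduction, and with no lookahead the parser cannot choose between them.

Augment with X' → X and build the canonical LR(0) collection (I0 = CLOSURE({[X' → . X]}), then GOTO on every symbol after a dot until no new states appear). It has 8 states:
  I0: { [D → .], [S → . D], [X → . / S D], [X → . S D], [X → . S], [X' → . X] }  — shift, reduce
  I1: { [D → .], [S → . D], [X → / . S D] }  — reduce
  I2: { [S → D .] }  — reduce
  I3: { [D → .], [X → S . D], [X → S .] }  — 2 reduces
  I4: { [X' → X .] }  — accept
  I5: { [X → S D .] }  — reduce
  I6: { [D → .], [X → / S . D] }  — reduce
  I7: { [X → / S D .] }  — reduce

I3 contains complete items [D → .], [X → S .] — reduce-reduce conflict.

Answer: Yes — I3: [D → .] vs [X → S .]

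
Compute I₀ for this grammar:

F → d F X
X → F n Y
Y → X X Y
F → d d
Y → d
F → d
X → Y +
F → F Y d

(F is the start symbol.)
First, augment the grammar with F' → F
I₀ = CLOSURE({ [F' → . F] }):
  [F' → . F] has the dot before F: add [F → . d F X], [F → . d d], [F → . d], [F → . F Y d]
No further items can be added.

I₀ = { [F → . F Y d], [F → . d F X], [F → . d d], [F → . d], [F' → . F] }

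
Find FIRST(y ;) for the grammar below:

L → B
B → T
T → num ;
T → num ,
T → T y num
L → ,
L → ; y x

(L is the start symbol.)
{ 'y' }

To compute FIRST(y ;), process the symbols left to right:
Symbol y is a terminal. Add 'y' and stop.
FIRST(y ;) = { 'y' }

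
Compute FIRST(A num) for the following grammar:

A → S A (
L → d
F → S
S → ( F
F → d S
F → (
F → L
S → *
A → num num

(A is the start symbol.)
{ '(', '*', 'num' }

FIRST sets of the non-terminals involved (from the grammar, by fixed-point iteration):
  FIRST(A) = { '(', '*', 'num' }

To compute FIRST(A num), process the symbols left to right:
Symbol A is a non-terminal. Add FIRST(A) \ {ε} = { '(', '*', 'num' }
A is not nullable (ε ∉ FIRST(A)), so stop here.
FIRST(A num) = { '(', '*', 'num' }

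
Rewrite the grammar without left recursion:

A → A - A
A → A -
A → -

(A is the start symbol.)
A → - A'
A' → - A A'
A' → - A'
A' → ε

A is directly left-recursive. The standard transformation for
  A → A α₁ | ... | A α_m | β₁ | ... | β_n
is
  A  → β₁ A' | ... | β_n A'
  A' → α₁ A' | ... | α_m A' | ε

A → - becomes A → - A'
A → A - A becomes A' → - A A'
A → A - becomes A' → - A'
Add A' → ε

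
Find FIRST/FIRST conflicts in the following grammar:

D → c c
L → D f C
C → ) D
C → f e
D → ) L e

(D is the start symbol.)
No FIRST/FIRST conflicts.

A FIRST/FIRST conflict occurs when two productions N → α and N → β for the same non-terminal have FIRST(α) ∩ FIRST(β) ≠ ∅ (with ε ∈ FIRST of a nullable right-hand side, so two nullable alternatives also conflict).

Productions for D:
  D → c c: FIRST = { 'c' }
  D → ) L e: FIRST = { ')' }
Productions for C:
  C → ) D: FIRST = { ')' }
  C → f e: FIRST = { 'f' }
L has only one production, so no FIRST/FIRST conflict is possible there.

All alternatives of each non-terminal have pairwise disjoint FIRST sets.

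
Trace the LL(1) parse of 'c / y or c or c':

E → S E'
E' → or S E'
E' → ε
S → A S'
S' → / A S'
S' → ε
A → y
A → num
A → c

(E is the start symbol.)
LL(1) parsing maintains a stack (initially the start symbol over $) and the input. At each step: if the stack top is a terminal, match it against the current input token; if it is a non-terminal N, replace it with the RHS of M[N, lookahead] (the unique production whose predict set contains the lookahead).

Stack is shown with the top on the left.

Stack        Input              Action
--------------------------------------
E $          c / y or c or c $  output E → S E'
S E' $       c / y or c or c $  output S → A S'
A S' E' $    c / y or c or c $  output A → c
c S' E' $    c / y or c or c $  match 'c'
S' E' $      / y or c or c $    output S' → / A S'
/ A S' E' $  / y or c or c $    match '/'
A S' E' $    y or c or c $      output A → y
y S' E' $    y or c or c $      match 'y'
S' E' $      or c or c $        output S' → ε
E' $         or c or c $        output E' → or S E'
or S E' $    or c or c $        match 'or'
S E' $       c or c $           output S → A S'
A S' E' $    c or c $           output A → c
c S' E' $    c or c $           match 'c'
S' E' $      or c $             output S' → ε
E' $         or c $             output E' → or S E'
or S E' $    or c $             match 'or'
S E' $       c $                output S → A S'
A S' E' $    c $                output A → c
c S' E' $    c $                match 'c'
S' E' $      $                  output S' → ε
E' $         $                  output E' → ε
$            $                  accept

The string is accepted.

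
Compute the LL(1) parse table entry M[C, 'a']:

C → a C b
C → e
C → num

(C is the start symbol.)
C → a C b

To find M[C, 'a'], we find productions for C where 'a' is in the predict set (PREDICT(N → α) = (FIRST(α) \ {ε}) ∪ (FOLLOW(N) if α ⇒* ε)).

C → a C b: PREDICT = { 'a' }
  'a' is in predict set, so this production goes in M[C, 'a']
C → e: PREDICT = { 'e' }
C → num: PREDICT = { 'num' }

M[C, 'a'] = C → a C b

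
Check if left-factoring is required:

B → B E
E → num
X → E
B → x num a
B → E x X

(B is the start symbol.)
No, left-factoring is not needed

Left-factoring is needed when two productions for the same non-terminal
share a common prefix on the right-hand side.

Productions for B:
  B → B E
  B → x num a
  B → E x X

No common prefixes found.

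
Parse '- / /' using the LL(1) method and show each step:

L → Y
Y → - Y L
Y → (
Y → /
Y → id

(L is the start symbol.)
Stack is shown with the top on the left.

Stack    Input    Action
------------------------
L $      - / / $  output L → Y
Y $      - / / $  output Y → - Y L
- Y L $  - / / $  match '-'
Y L $    / / $    output Y → /
/ L $    / / $    match '/'
L $      / $      output L → Y
Y $      / $      output Y → /
/ $      / $      match '/'
$        $        accept

The string is accepted.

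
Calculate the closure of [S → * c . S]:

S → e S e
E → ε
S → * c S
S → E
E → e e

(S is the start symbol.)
To compute CLOSURE, for each item [A → α.Bβ] where B is a non-terminal, add [B → .γ] for all productions B → γ; repeat for the newly added items until nothing changes.

Start with: [S → * c . S]
  [S → * c . S] has the dot before S: add [S → . e S e], [S → . * c S], [S → . E]
  [S → . E] has the dot before E: add [E → .], [E → . e e]
No further items can be added.

CLOSURE = { [E → . e e], [E → .], [S → * c . S], [S → . * c S], [S → . E], [S → . e S e] }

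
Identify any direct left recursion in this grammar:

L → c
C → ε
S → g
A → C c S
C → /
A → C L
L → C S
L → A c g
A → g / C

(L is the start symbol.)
L → c: starts with c
C → ε: starts with ε
S → g: starts with g
A → C c S: starts with C
C → /: starts with '/'
A → C L: starts with C
L → C S: starts with C
L → A c g: starts with A
A → g / C: starts with g

No direct left recursion found.

Answer: No direct left recursion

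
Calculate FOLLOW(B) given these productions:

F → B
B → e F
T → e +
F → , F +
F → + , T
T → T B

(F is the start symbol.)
To compute FOLLOW(B), find every occurrence of B on a right-hand side N → α B β: add FIRST(β) \ {ε}, and if β is empty or nullable also add FOLLOW(N). Iterate to a fixed point.

In F → B: B is at the end, add FOLLOW(F)
In T → T B: B is at the end, add FOLLOW(T)

The FOLLOW sets referred to above (computed the same way, to a fixed point):
  FOLLOW(F) = { $, '+', 'e' }
  FOLLOW(T) = { $, '+', 'e' }

Taking the union: FOLLOW(B) = { $, '+', 'e' }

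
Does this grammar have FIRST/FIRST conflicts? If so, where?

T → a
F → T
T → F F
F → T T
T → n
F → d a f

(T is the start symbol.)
FIRST sets of the non-terminals at (or reachable through a nullable prefix from) the front of some alternative:
  FIRST(F) = { 'a', 'd', 'n' }
  FIRST(T) = { 'a', 'd', 'n' }

Productions for T:
  T → a: FIRST = { 'a' }
  T → F F: FIRST = { 'a', 'd', 'n' }
  T → n: FIRST = { 'n' }
Productions for F:
  F → T: FIRST = { 'a', 'd', 'n' }
  F → T T: FIRST = { 'a', 'd', 'n' }
  F → d a f: FIRST = { 'd' }

Conflict for T: T → a and T → F F
  Overlap: { 'a' }
Conflict for T: T → F F and T → n
  Overlap: { 'n' }
Conflict for F: F → T and F → T T
  Overlap: { 'a', 'd', 'n' }
Conflict for F: F → T and F → d a f
  Overlap: { 'd' }
Conflict for F: F → T T and F → d a f
  Overlap: { 'd' }

Answer: Yes. T → a / T → F F on { 'a' }; T → F F / T → n on { 'n' }; F → T / F → T T on { 'a', 'd', 'n' }; F → T / F → d a f on { 'd' }; F → T T / F → d a f on { 'd' }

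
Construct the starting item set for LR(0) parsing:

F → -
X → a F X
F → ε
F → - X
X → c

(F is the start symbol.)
{ [F → . - X], [F → . -], [F → .], [F' → . F] }

First, augment the grammar with F' → F
I₀ = CLOSURE({ [F' → . F] }):
  [F' → . F] has the dot before F: add [F → . -], [F → .], [F → . - X]
No further items can be added.

I₀ = { [F → . - X], [F → . -], [F → .], [F' → . F] }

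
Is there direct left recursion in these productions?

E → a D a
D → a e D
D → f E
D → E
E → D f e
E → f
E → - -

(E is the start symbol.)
No direct left recursion

E → a D a: starts with a
D → a e D: starts with a
D → f E: starts with f
D → E: starts with E
E → D f e: starts with D
E → f: starts with f
E → - -: starts with '-'

No direct left recursion found.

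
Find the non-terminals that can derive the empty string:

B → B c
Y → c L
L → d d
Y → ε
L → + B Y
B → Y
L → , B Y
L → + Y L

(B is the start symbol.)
{ 'B', 'Y' }

ε-productions: Y → ε
So Y is immediately nullable.
B → Y: every symbol on the right is nullable, so B is nullable too.
No further non-terminal can be added: every production for the remaining non-terminals contains a terminal or a non-nullable non-terminal.
Nullable = { 'B', 'Y' }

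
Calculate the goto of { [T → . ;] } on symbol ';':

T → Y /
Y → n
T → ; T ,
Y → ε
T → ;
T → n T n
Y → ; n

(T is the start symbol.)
GOTO(I, ';') = CLOSURE({ [A → αX.β] : [A → α.Xβ] ∈ I, X = ';' })

Items with dot before ';', with the dot advanced:
  [T → . ;] → [T → ; .]
Closure adds nothing (no advanced item has the dot before a non-terminal).

GOTO = { [T → ; .] }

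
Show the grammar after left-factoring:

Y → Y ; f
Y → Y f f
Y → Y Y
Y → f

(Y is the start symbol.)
Left-factoring transforms A → αβ₁ | αβ₂ into A → αA' and A' → β₁ | β₂
(α is the longest common prefix among the alternatives). Repeat until
no nonterminal has two alternatives with a common prefix.

Round 1: Y has alternatives sharing prefix 'Y'. Introduce Y': Y → Y Y'
  Add: Y' → ; f
  Add: Y' → f f
  Add: Y' → Y

No remaining common prefixes — done.

Resulting grammar:
Y → Y Y'
Y' → ; f
Y' → f f
Y' → Y
Y → f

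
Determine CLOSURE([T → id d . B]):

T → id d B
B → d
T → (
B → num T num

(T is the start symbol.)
To compute CLOSURE, for each item [A → α.Bβ] where B is a non-terminal, add [B → .γ] for all productions B → γ; repeat for the newly added items until nothing changes.

Start with: [T → id d . B]
  [T → id d . B] has the dot before B: add [B → . d], [B → . num T num]
No further items can be added.

CLOSURE = { [B → . d], [B → . num T num], [T → id d . B] }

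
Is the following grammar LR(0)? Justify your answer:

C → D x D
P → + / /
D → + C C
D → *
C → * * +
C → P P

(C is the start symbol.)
No. Shift-reduce conflict between [D → * .] and [C → * . * +]

A grammar is LR(0) if no state in the canonical LR(0) collection has:
  - both a shift item (dot before a terminal) and a complete item (shift-reduce conflict), or
  - two or more complete items (reduce-reduce conflict; the accept item [C' → C .] counts as a complete item here).

Augment with C' → C and build the canonical LR(0) collection (I0 = CLOSURE({[C' → . C]}), then GOTO on every symbol after a dot until no new states appear). It has 18 states:
  I0: { [C → . * * +], [C → . D x D], [C → . P P], [C' → . C], [D → . *], [D → . + C C], [P → . + / /] }  — shift
  I1: { [C → * . * +], [D → * .] }  — shift, reduce
  I2: { [C → . * * +], [C → . D x D], [C → . P P], [D → + . C C], [D → . *], [D → . + C C], [P → + . / /], [P → . + / /] }  — shift
  I3: { [C' → C .] }  — accept
  I4: { [C → D . x D] }  — shift
  I5: { [C → P . P], [P → . + / /] }  — shift
  I6: { [P → + . / /] }  — shift
  I7: { [C → P P .] }  — reduce
  I8: { [P → + / . /] }  — shift
  I9: { [P → + / / .] }  — reduce
  I10: { [C → D x . D], [D → . *], [D → . + C C] }  — shift
  I11: { [D → * .] }  — reduce
  I12: { [C → . * * +], [C → . D x D], [C → . P P], [D → + . C C], [D → . *], [D → . + C C], [P → . + / /] }  — shift
  I13: { [C → D x D .] }  — reduce
  I14: { [C → . * * +], [C → . D x D], [C → . P P], [D → + C . C], [D → . *], [D → . + C C], [P → . + / /] }  — shift
  I15: { [D → + C C .] }  — reduce
  I16: { [C → * * . +] }  — shift
  I17: { [C → * * + .] }  — reduce

Conflict in state I1:
  Shift-reduce conflict between [D → * .] and [C → * . * +]
So the grammar is NOT LR(0).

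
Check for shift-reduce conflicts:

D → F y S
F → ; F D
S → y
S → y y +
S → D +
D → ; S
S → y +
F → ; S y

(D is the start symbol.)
A shift-reduce conflict occurs when an LR(0) state has both:
  - a complete (reduce) item [A → α .] (dot at the end), and
  - a shift item [B → β . c γ] (dot before a terminal).

Augment with D' → D and build the canonical LR(0) collection (I0 = CLOSURE({[D' → . D]}), then GOTO on every symbol after a dot until no new states appear). It has 16 states:
  I0: { [D → . ; S], [D → . F y S], [D' → . D], [F → . ; F D], [F → . ; S y] }  — shift
  I1: { [D → . ; S], [D → . F y S], [D → ; . S], [F → . ; F D], [F → . ; S y], [F → ; . F D], [F → ; . S y], [S → . D +], [S → . y +], [S → . y y +], [S → . y] }  — shift
  I2: { [D' → D .] }  — accept
  I3: { [D → F . y S] }  — shift
  I4: { [D → . ; S], [D → . F y S], [D → F y . S], [F → . ; F D], [F → . ; S y], [S → . D +], [S → . y +], [S → . y y +], [S → . y] }  — shift
  I5: { [S → D . +] }  — shift
  I6: { [D → F y S .] }  — reduce
  I7: { [S → y . +], [S → y . y +], [S → y .] }  — shift, reduce
  I8: { [S → y + .] }  — reduce
  I9: { [S → y y . +] }  — shift
  I10: { [S → y y + .] }  — reduce
  I11: { [S → D + .] }  — reduce
  I12: { [D → . ; S], [D → . F y S], [D → F . y S], [F → . ; F D], [F → . ; S y], [F → ; F . D] }  — shift
  I13: { [D → ; S .], [F → ; S . y] }  — shift, reduce
  I14: { [F → ; S y .] }  — reduce
  I15: { [F → ; F D .] }  — reduce

I7 contains reduce item [S → y .] and shift items [S → y . +], [S → y . y +] — shift-reduce conflict.
I13 contains reduce item [D → ; S .] and shift item [F → ; S . y] — shift-reduce conflict.

Answer: Yes — I7: [S → y .] vs [S → y . +]; I13: [D → ; S .] vs [F → ; S . y]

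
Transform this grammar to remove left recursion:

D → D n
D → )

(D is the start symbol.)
D is directly left-recursive. The standard transformation for
  A → A α₁ | ... | A α_m | β₁ | ... | β_n
is
  A  → β₁ A' | ... | β_n A'
  A' → α₁ A' | ... | α_m A' | ε

D → ) becomes D → ) D'
D → D n becomes D' → n D'
Add D' → ε

Resulting grammar:
D → ) D'
D' → n D'
D' → ε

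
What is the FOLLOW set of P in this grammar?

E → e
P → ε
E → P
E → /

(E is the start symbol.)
To compute FOLLOW(P), find every occurrence of P on a right-hand side N → α P β: add FIRST(β) \ {ε}, and if β is empty or nullable also add FOLLOW(N). Iterate to a fixed point.

In E → P: P is at the end, add FOLLOW(E)

The FOLLOW sets referred to above (computed the same way, to a fixed point):
  FOLLOW(E) = { $ }

Taking the union: FOLLOW(P) = { $ }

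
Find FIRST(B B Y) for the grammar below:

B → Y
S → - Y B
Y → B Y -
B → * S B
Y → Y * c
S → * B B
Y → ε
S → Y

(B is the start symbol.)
{ '*', '-', ε }

FIRST sets of the non-terminals involved (from the grammar, by fixed-point iteration):
  FIRST(B) = { '*', '-', ε }
  FIRST(Y) = { '*', '-', ε }

To compute FIRST(B B Y), process the symbols left to right:
Symbol B is a non-terminal. Add FIRST(B) \ {ε} = { '*', '-' }
B is nullable (ε ∈ FIRST(B)), continue to the next symbol.
Symbol B is a non-terminal. Add FIRST(B) \ {ε} = { '*', '-' }
B is nullable (ε ∈ FIRST(B)), continue to the next symbol.
Symbol Y is a non-terminal. Add FIRST(Y) \ {ε} = { '*', '-' }
Y is nullable (ε ∈ FIRST(Y)), continue to the next symbol.
All symbols are nullable, so ε is in the result.
FIRST(B B Y) = { '*', '-', ε }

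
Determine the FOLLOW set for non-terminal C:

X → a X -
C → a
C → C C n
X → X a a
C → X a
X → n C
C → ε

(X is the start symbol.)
To compute FOLLOW(C), find every occurrence of C on a right-hand side N → α C β: add FIRST(β) \ {ε}, and if β is empty or nullable also add FOLLOW(N). Iterate to a fixed point.

In C → C C n: C is followed by C n, add FIRST(C n) \ {ε} = { 'a', 'n' }
In C → C C n: C is followed by n, add FIRST(n) \ {ε} = { 'n' }
In X → n C: C is at the end, add FOLLOW(X)

The FOLLOW sets referred to above (computed the same way, to a fixed point):
  FOLLOW(X) = { $, '-', 'a' }

Taking the union: FOLLOW(C) = { $, '-', 'a', 'n' }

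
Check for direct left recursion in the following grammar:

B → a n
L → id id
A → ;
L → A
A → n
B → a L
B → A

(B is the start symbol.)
Direct left recursion occurs when N → N α for some non-terminal N (the right-hand side begins with the left-hand side itself).

B → a n: starts with a
L → id id: starts with id
A → ;: starts with ';'
L → A: starts with A
A → n: starts with n
B → a L: starts with a
B → A: starts with A

No direct left recursion found.

Answer: No direct left recursion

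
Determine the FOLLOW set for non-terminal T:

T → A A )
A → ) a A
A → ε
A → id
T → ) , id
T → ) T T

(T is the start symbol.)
T is the start symbol, so $ ∈ FOLLOW(T).
In T → ) T T: T is followed by T, add FIRST(T) \ {ε} = { ')', 'id' }
In T → ) T T: T is at the end; this adds FOLLOW(T) to itself — nothing new

Taking the union: FOLLOW(T) = { $, ')', 'id' }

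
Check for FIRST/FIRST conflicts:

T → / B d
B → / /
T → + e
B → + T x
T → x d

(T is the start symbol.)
No FIRST/FIRST conflicts.

A FIRST/FIRST conflict occurs when two productions N → α and N → β for the same non-terminal have FIRST(α) ∩ FIRST(β) ≠ ∅ (with ε ∈ FIRST of a nullable right-hand side, so two nullable alternatives also conflict).

Productions for T:
  T → / B d: FIRST = { '/' }
  T → + e: FIRST = { '+' }
  T → x d: FIRST = { 'x' }
Productions for B:
  B → / /: FIRST = { '/' }
  B → + T x: FIRST = { '+' }

All alternatives of each non-terminal have pairwise disjoint FIRST sets.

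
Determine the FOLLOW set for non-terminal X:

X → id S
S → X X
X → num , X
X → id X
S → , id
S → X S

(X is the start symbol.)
{ $, ',', 'id', 'num' }

To compute FOLLOW(X), find every occurrence of X on a right-hand side N → α X β: add FIRST(β) \ {ε}, and if β is empty or nullable also add FOLLOW(N). Iterate to a fixed point.

X is the start symbol, so $ ∈ FOLLOW(X).
In S → X X: X is followed by X, add FIRST(X) \ {ε} = { 'id', 'num' }
In S → X X: X is at the end, add FOLLOW(S)
In X → num , X: X is at the end; this adds FOLLOW(X) to itself — nothing new
In X → id X: X is at the end; this adds FOLLOW(X) to itself — nothing new
In S → X S: X is followed by S, add FIRST(S) \ {ε} = { ',', 'id', 'num' }

The FOLLOW sets referred to above (computed the same way, to a fixed point):
  FOLLOW(S) = { $, ',', 'id', 'num' }

Taking the union: FOLLOW(X) = { $, ',', 'id', 'num' }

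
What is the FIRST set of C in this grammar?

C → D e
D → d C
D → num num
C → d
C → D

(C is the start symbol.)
To compute FIRST(C), examine every production with C on the left-hand side, reading each right-hand side left to right until a non-nullable symbol is reached.

FIRST sets of the other non-terminals involved (by the same procedure, iterated to a fixed point):
  FIRST(D) = { 'd', 'num' }

From C → D e:
  - D is a non-terminal: add FIRST(D) \ {ε} = { 'd', 'num' }
    D is not nullable, so stop
From C → d:
  - d is a terminal: add 'd' and stop
From C → D:
  - D is a non-terminal: add FIRST(D) \ {ε} = { 'd', 'num' }
    D is not nullable, so stop

Collecting: FIRST(C) = { 'd', 'num' }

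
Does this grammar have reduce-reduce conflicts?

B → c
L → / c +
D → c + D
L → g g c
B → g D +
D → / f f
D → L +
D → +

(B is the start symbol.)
No reduce-reduce conflicts

Augment with B' → B and build the canonical LR(0) collection (I0 = CLOSURE({[B' → . B]}), then GOTO on every symbol after a dot until no new states appear). It has 20 states:
  I0: { [B → . c], [B → . g D +], [B' → . B] }  — shift
  I1: { [B' → B .] }  — accept
  I2: { [B → c .] }  — reduce
  I3: { [B → g . D +], [D → . +], [D → . / f f], [D → . L +], [D → . c + D], [L → . / c +], [L → . g g c] }  — shift
  I4: { [D → + .] }  — reduce
  I5: { [D → / . f f], [L → / . c +] }  — shift
  I6: { [B → g D . +] }  — shift
  I7: { [D → L . +] }  — shift
  I8: { [D → c . + D] }  — shift
  I9: { [L → g . g c] }  — shift
  I10: { [L → g g . c] }  — shift
  I11: { [L → g g c .] }  — reduce
  I12: { [D → . +], [D → . / f f], [D → . L +], [D → . c + D], [D → c + . D], [L → . / c +], [L → . g g c] }  — shift
  I13: { [D → c + D .] }  — reduce
  I14: { [D → L + .] }  — reduce
  I15: { [B → g D + .] }  — reduce
  I16: { [L → / c . +] }  — shift
  I17: { [D → / f . f] }  — shift
  I18: { [D → / f f .] }  — reduce
  I19: { [L → / c + .] }  — reduce

No state contains more than one complete item.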